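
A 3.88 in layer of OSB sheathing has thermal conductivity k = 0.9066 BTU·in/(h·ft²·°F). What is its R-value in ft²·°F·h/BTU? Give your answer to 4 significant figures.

R = L/k = 3.88/0.9066 = 4.2797 ft²·°F·h/BTU

4.280 ft²·°F·h/BTU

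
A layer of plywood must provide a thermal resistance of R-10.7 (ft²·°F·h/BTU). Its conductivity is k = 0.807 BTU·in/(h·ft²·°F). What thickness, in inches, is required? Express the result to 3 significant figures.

8.63 in

L = R × k = 10.7 × 0.807 = 8.635 in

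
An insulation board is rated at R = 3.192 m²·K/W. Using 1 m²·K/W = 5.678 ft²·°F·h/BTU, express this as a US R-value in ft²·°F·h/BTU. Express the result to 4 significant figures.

18.12 ft²·°F·h/BTU

R_US = 3.192 × 5.678 = 18.124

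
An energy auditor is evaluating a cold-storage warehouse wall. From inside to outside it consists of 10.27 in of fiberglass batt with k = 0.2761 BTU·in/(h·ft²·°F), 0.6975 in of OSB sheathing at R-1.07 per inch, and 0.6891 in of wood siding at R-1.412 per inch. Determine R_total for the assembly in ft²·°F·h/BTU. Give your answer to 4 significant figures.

10.27/0.2761 = 37.197
0.6975 × 1.07 = 0.74633
0.6891 × 1.412 = 0.97301
R_total = 37.197 + 0.74633 + 0.97301 = 38.916 ft²·°F·h/BTU

38.92 ft²·°F·h/BTU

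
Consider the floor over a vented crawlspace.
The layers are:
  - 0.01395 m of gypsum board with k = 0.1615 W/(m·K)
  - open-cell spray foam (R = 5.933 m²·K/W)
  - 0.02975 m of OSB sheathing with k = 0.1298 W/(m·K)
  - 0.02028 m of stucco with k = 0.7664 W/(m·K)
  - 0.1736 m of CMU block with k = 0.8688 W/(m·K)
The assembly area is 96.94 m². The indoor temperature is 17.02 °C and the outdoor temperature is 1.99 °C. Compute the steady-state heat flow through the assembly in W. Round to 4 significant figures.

225.0 W

0.01395/0.1615 = 0.086378
0.02975/0.1298 = 0.2292
0.02028/0.7664 = 0.026461
0.1736/0.8688 = 0.19982
R_total = 0.086378 + 5.933 + 0.2292 + 0.026461 + 0.19982 = 6.4749 m²·K/W
Q = A·ΔT/R = 96.94 × (17.02 − 1.99) / 6.4749 = 225.03 W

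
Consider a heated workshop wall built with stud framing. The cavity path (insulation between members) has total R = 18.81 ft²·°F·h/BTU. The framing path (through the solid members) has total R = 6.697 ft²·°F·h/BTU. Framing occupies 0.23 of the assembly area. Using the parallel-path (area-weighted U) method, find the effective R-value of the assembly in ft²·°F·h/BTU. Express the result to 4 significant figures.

13.28 ft²·°F·h/BTU

U_eff = 0.77/18.81 + 0.23/6.697 = 0.040936 + 0.034344 = 0.075279
R_eff = 1/U_eff = 13.284 ft²·°F·h/BTU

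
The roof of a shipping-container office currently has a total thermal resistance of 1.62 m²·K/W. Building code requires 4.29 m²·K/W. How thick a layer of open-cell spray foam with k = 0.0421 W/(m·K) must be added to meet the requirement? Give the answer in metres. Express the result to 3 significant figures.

0.112 m

ΔR = 4.29 − 1.62 = 2.67 m²·K/W
L = ΔR × k = 2.67 × 0.0421 = 0.1124 m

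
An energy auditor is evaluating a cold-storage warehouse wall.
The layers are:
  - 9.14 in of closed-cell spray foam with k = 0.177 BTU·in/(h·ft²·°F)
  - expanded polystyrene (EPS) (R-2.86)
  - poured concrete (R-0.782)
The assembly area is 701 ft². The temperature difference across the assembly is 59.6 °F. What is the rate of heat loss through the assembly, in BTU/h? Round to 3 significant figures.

9.14/0.177 = 51.64
R_total = 51.64 + 2.86 + 0.782 = 55.28 ft²·°F·h/BTU
Q = A·ΔT/R = 701 × 59.6 / 55.28 = 755.8 BTU/h

756 BTU/h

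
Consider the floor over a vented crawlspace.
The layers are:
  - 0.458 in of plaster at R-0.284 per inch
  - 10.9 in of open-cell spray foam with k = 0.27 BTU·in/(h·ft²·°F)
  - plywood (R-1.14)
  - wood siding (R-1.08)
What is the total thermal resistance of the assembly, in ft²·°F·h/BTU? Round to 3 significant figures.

42.7 ft²·°F·h/BTU

0.458 × 0.284 = 0.1301
10.9/0.27 = 40.37
R_total = 0.1301 + 40.37 + 1.14 + 1.08 = 42.72 ft²·°F·h/BTU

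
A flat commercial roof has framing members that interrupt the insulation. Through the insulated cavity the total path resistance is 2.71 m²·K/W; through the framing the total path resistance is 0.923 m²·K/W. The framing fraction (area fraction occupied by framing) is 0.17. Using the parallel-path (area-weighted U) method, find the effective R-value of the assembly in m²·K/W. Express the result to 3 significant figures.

2.04 m²·K/W

U_eff = 0.83/2.71 + 0.17/0.923 = 0.3063 + 0.1842 = 0.4905
R_eff = 1/U_eff = 2.039 m²·K/W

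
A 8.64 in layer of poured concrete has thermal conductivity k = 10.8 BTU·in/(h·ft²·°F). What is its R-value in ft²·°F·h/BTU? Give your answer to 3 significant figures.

R = L/k = 8.64/10.8 = 0.8 ft²·°F·h/BTU

0.800 ft²·°F·h/BTU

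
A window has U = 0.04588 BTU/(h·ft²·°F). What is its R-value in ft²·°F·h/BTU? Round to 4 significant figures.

R = 1/U = 1/0.04588 = 21.796

21.80 ft²·°F·h/BTU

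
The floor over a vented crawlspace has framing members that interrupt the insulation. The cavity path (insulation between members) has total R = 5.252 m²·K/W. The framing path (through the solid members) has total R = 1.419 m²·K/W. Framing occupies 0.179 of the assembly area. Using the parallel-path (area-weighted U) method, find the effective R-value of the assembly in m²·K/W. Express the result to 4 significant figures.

U_eff = 0.821/5.252 + 0.179/1.419 = 0.15632 + 0.12615 = 0.28247
R_eff = 1/U_eff = 3.5402 m²·K/W

3.540 m²·K/W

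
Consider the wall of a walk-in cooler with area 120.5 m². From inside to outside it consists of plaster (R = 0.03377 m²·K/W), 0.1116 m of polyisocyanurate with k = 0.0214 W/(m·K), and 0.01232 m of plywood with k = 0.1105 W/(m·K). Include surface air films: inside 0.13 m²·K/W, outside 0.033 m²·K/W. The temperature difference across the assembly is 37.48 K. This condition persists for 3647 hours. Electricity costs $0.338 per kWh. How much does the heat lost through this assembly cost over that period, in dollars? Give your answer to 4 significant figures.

0.1116/0.0214 = 5.215
0.01232/0.1105 = 0.11149
R_total = 0.13 + 0.03377 + 5.215 + 0.11149 + 0.033 = 5.5232 m²·K/W
Q = 120.5 × 37.48 / 5.5232 = 817.7 W
E = 817.7 W × 3647 h / 1000 = 2982.2 kWh
Cost = 2982.2 × 0.338 = $1008

1008 dollars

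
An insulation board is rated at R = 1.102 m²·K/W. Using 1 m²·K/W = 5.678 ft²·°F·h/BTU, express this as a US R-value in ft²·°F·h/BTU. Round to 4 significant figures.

R_US = 1.102 × 5.678 = 6.2572

6.257 ft²·°F·h/BTU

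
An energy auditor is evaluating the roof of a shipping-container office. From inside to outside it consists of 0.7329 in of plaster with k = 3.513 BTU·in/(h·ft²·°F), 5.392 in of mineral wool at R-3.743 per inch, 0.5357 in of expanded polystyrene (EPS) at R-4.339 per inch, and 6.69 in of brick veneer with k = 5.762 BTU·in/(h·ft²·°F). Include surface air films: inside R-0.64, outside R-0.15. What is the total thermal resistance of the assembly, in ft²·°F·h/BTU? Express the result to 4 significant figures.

0.7329/3.513 = 0.20863
5.392 × 3.743 = 20.182
0.5357 × 4.339 = 2.3244
6.69/5.762 = 1.1611
R_total = 0.64 + 0.20863 + 20.182 + 2.3244 + 1.1611 + 0.15 = 24.666 ft²·°F·h/BTU

24.67 ft²·°F·h/BTU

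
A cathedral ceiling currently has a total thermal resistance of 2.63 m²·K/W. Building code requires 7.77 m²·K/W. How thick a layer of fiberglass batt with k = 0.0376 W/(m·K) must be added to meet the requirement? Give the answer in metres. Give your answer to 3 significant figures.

0.193 m

ΔR = 7.77 − 2.63 = 5.14 m²·K/W
L = ΔR × k = 5.14 × 0.0376 = 0.1933 m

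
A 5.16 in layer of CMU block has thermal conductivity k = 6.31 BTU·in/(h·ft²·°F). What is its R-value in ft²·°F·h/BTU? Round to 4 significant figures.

0.8177 ft²·°F·h/BTU

R = L/k = 5.16/6.31 = 0.81775 ft²·°F·h/BTU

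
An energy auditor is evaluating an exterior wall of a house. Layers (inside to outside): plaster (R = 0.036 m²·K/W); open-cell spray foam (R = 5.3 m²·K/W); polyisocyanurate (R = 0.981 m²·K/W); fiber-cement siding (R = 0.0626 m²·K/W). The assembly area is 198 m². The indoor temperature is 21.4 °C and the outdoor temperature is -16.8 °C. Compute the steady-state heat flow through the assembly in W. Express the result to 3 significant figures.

1190 W

R_total = 0.036 + 5.3 + 0.981 + 0.0626 = 6.38 m²·K/W
Q = A·ΔT/R = 198 × (21.4 − (-16.8)) / 6.38 = 1186 W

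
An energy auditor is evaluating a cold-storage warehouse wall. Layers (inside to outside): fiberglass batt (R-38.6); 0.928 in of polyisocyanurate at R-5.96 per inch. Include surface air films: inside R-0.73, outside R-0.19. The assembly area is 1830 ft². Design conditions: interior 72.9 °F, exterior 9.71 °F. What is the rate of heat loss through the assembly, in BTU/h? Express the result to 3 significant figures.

2570 BTU/h

0.928 × 5.96 = 5.531
R_total = 0.73 + 38.6 + 5.531 + 0.19 = 45.05 ft²·°F·h/BTU
Q = A·ΔT/R = 1830 × (72.9 − 9.71) / 45.05 = 2567 BTU/h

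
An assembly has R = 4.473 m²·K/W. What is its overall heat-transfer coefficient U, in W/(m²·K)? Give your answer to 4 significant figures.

0.2236 W/(m²·K)

U = 1/R = 1/4.473 = 0.22356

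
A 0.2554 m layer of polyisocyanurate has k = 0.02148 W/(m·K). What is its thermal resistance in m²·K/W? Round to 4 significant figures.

R = L/k = 0.2554/0.02148 = 11.89 m²·K/W

11.89 m²·K/W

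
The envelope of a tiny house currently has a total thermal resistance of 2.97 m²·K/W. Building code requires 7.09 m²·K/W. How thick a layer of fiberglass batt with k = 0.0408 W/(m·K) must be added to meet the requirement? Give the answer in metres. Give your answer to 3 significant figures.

ΔR = 7.09 − 2.97 = 4.12 m²·K/W
L = ΔR × k = 4.12 × 0.0408 = 0.1681 m

0.168 m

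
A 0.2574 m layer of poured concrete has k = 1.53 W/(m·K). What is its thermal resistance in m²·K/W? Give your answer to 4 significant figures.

0.1682 m²·K/W

R = L/k = 0.2574/1.53 = 0.16824 m²·K/W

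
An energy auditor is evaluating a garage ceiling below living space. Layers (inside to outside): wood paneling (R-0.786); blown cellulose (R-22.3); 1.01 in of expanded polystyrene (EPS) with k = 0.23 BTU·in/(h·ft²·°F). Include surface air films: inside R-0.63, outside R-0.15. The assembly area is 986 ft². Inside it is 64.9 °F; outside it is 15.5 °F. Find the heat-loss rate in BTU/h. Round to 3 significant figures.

1.01/0.23 = 4.391
R_total = 0.63 + 0.786 + 22.3 + 4.391 + 0.15 = 28.26 ft²·°F·h/BTU
Q = A·ΔT/R = 986 × (64.9 − 15.5) / 28.26 = 1724 BTU/h

1720 BTU/h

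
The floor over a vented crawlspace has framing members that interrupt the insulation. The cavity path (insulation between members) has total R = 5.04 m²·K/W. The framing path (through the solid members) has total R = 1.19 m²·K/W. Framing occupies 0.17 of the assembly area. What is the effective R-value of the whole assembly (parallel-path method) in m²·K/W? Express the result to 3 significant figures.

3.25 m²·K/W

U_eff = 0.83/5.04 + 0.17/1.19 = 0.1647 + 0.1429 = 0.3075
R_eff = 1/U_eff = 3.252 m²·K/W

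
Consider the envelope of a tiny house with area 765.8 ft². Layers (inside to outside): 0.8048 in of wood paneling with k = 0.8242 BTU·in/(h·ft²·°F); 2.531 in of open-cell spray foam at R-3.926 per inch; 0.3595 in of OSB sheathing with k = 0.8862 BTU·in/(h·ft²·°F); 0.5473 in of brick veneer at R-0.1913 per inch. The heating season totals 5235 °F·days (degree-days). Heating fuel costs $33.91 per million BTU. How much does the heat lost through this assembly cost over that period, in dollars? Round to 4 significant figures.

285.6 dollars

0.8048/0.8242 = 0.97646
2.531 × 3.926 = 9.9367
0.3595/0.8862 = 0.40566
0.5473 × 0.1913 = 0.1047
R_total = 0.97646 + 9.9367 + 0.40566 + 0.1047 = 11.424 ft²·°F·h/BTU
E = A × HDD × 24 / R = 765.8 × 5235 × 24 / 11.424 = 8422500 BTU
Cost = 8422500/10⁶ × 33.91 = $285.61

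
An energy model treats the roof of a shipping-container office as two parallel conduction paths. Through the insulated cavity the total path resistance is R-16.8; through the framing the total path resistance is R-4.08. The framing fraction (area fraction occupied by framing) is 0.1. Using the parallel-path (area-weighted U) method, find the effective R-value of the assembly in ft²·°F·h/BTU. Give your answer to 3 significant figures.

U_eff = 0.9/16.8 + 0.1/4.08 = 0.05357 + 0.02451 = 0.07808
R_eff = 1/U_eff = 12.81 ft²·°F·h/BTU

12.8 ft²·°F·h/BTU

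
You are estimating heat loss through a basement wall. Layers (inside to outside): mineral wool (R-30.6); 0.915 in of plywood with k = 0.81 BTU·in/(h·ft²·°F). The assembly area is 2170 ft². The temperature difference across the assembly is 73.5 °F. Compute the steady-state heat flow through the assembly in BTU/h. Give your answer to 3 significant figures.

5030 BTU/h

0.915/0.81 = 1.13
R_total = 30.6 + 1.13 = 31.73 ft²·°F·h/BTU
Q = A·ΔT/R = 2170 × 73.5 / 31.73 = 5027 BTU/h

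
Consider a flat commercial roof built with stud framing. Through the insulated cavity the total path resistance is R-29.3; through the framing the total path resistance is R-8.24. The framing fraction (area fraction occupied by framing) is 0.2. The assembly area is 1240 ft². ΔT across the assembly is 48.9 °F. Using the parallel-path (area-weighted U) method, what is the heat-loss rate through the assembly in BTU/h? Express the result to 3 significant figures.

3130 BTU/h

U_eff = 0.8/29.3 + 0.2/8.24 = 0.0273 + 0.02427 = 0.05158
R_eff = 1/U_eff = 19.39 ft²·°F·h/BTU
Q = 1240 × 48.9 / 19.39 = 3127 BTU/h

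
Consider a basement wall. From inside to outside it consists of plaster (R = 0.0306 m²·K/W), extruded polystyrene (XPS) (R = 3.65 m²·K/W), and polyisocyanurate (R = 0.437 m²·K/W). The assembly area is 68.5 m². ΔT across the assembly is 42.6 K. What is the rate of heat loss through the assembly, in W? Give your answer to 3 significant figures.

R_total = 0.0306 + 3.65 + 0.437 = 4.118 m²·K/W
Q = A·ΔT/R = 68.5 × 42.6 / 4.118 = 708.7 W

709 W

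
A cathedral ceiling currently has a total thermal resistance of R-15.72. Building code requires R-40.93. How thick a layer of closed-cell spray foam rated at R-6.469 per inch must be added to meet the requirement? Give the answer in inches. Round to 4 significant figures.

ΔR = 40.93 − 15.72 = 25.21 ft²·°F·h/BTU
L = ΔR / (R/in) = 25.21/6.469 = 3.897 in

3.897 in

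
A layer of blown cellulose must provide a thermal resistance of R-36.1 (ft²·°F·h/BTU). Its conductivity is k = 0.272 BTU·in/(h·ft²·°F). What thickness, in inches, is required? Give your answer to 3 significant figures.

L = R × k = 36.1 × 0.272 = 9.819 in

9.82 in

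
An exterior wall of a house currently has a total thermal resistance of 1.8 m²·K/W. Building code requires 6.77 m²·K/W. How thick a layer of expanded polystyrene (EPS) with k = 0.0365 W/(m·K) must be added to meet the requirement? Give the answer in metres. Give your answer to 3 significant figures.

0.181 m

ΔR = 6.77 − 1.8 = 4.97 m²·K/W
L = ΔR × k = 4.97 × 0.0365 = 0.1814 m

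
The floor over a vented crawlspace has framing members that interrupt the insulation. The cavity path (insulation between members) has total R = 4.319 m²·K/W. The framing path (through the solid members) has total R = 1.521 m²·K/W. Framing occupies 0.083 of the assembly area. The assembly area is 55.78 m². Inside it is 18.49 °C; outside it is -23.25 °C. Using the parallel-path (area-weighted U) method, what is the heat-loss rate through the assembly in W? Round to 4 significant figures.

621.4 W

U_eff = 0.917/4.319 + 0.083/1.521 = 0.21232 + 0.054569 = 0.26689
R_eff = 1/U_eff = 3.7469 m²·K/W
Q = 55.78 × (18.49 − (-23.25)) / 3.7469 = 621.38 W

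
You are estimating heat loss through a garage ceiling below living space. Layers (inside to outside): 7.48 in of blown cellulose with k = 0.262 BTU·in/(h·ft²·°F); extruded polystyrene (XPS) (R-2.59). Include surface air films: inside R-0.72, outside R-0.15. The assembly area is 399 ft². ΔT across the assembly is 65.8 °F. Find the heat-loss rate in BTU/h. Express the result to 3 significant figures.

820 BTU/h

7.48/0.262 = 28.55
R_total = 0.72 + 28.55 + 2.59 + 0.15 = 32.01 ft²·°F·h/BTU
Q = A·ΔT/R = 399 × 65.8 / 32.01 = 820.2 BTU/h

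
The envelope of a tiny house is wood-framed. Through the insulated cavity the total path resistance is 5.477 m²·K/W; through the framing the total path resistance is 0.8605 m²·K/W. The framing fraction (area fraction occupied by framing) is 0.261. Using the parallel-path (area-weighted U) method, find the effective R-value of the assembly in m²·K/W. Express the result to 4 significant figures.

U_eff = 0.739/5.477 + 0.261/0.8605 = 0.13493 + 0.30331 = 0.43824
R_eff = 1/U_eff = 2.2819 m²·K/W

2.282 m²·K/W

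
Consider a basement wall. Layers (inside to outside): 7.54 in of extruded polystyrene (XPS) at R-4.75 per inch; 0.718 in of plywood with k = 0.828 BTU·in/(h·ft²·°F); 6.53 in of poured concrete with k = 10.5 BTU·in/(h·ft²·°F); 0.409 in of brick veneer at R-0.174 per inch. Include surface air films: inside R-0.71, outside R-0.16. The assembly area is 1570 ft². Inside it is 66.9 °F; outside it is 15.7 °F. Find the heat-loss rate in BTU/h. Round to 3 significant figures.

2100 BTU/h

7.54 × 4.75 = 35.81
0.718/0.828 = 0.8671
6.53/10.5 = 0.6219
0.409 × 0.174 = 0.07117
R_total = 0.71 + 35.81 + 0.8671 + 0.6219 + 0.07117 + 0.16 = 38.25 ft²·°F·h/BTU
Q = A·ΔT/R = 1570 × (66.9 − 15.7) / 38.25 = 2102 BTU/h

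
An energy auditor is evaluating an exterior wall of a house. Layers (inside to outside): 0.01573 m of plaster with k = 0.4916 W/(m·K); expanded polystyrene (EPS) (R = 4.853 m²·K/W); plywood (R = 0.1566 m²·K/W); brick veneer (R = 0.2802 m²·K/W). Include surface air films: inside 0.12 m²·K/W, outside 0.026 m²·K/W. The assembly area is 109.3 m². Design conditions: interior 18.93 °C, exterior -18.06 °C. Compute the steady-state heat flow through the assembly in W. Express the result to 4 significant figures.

739.4 W

0.01573/0.4916 = 0.031998
R_total = 0.12 + 0.031998 + 4.853 + 0.1566 + 0.2802 + 0.026 = 5.4678 m²·K/W
Q = A·ΔT/R = 109.3 × (18.93 − (-18.06)) / 5.4678 = 739.42 W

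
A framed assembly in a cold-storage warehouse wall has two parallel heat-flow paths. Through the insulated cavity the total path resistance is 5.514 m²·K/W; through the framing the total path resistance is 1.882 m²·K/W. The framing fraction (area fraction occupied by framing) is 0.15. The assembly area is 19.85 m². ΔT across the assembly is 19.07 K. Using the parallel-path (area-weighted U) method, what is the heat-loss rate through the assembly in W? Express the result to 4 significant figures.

U_eff = 0.85/5.514 + 0.15/1.882 = 0.15415 + 0.079702 = 0.23386
R_eff = 1/U_eff = 4.2761 m²·K/W
Q = 19.85 × 19.07 / 4.2761 = 88.524 W

88.52 W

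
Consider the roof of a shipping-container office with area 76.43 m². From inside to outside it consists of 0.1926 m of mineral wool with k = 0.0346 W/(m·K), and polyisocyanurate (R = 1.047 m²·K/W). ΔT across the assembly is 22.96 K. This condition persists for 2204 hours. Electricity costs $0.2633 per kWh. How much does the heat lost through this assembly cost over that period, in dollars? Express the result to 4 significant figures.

154.0 dollars

0.1926/0.0346 = 5.5665
R_total = 5.5665 + 1.047 = 6.6135 m²·K/W
Q = 76.43 × 22.96 / 6.6135 = 265.34 W
E = 265.34 W × 2204 h / 1000 = 584.81 kWh
Cost = 584.81 × 0.2633 = $153.98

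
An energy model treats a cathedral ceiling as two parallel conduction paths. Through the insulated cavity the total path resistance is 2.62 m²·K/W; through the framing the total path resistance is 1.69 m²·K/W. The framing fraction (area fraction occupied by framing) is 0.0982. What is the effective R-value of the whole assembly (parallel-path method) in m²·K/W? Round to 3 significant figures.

2.49 m²·K/W

U_eff = 0.9018/2.62 + 0.0982/1.69 = 0.3442 + 0.05811 = 0.4023
R_eff = 1/U_eff = 2.486 m²·K/W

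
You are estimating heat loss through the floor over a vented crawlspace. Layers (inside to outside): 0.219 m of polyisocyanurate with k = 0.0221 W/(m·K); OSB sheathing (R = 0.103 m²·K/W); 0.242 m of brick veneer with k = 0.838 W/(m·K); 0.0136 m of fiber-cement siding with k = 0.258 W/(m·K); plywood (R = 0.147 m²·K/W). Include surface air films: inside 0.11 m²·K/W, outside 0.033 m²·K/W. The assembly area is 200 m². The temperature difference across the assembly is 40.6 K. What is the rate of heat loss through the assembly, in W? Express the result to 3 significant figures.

0.219/0.0221 = 9.91
0.242/0.838 = 0.2888
0.0136/0.258 = 0.05271
R_total = 0.11 + 9.91 + 0.103 + 0.2888 + 0.05271 + 0.147 + 0.033 = 10.64 m²·K/W
Q = A·ΔT/R = 200 × 40.6 / 10.64 = 762.9 W

763 W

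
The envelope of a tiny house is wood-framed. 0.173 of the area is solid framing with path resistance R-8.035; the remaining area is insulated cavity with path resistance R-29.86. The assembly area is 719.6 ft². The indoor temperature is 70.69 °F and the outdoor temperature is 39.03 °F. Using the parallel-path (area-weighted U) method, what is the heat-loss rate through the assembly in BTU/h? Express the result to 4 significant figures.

1122 BTU/h

U_eff = 0.827/29.86 + 0.173/8.035 = 0.027696 + 0.021531 = 0.049227
R_eff = 1/U_eff = 20.314 ft²·°F·h/BTU
Q = 719.6 × (70.69 − 39.03) / 20.314 = 1121.5 BTU/h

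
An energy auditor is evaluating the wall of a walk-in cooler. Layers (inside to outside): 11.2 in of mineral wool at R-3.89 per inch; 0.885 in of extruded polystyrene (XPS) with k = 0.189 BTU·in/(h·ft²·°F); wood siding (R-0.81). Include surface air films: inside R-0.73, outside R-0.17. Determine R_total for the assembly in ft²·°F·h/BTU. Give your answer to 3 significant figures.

11.2 × 3.89 = 43.57
0.885/0.189 = 4.683
R_total = 0.73 + 43.57 + 4.683 + 0.81 + 0.17 = 49.96 ft²·°F·h/BTU

50.0 ft²·°F·h/BTU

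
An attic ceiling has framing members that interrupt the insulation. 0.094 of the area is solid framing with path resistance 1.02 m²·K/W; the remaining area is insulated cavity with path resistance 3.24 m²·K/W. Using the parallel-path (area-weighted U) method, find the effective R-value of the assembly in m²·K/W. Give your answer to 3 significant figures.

U_eff = 0.906/3.24 + 0.094/1.02 = 0.2796 + 0.09216 = 0.3718
R_eff = 1/U_eff = 2.69 m²·K/W

2.69 m²·K/W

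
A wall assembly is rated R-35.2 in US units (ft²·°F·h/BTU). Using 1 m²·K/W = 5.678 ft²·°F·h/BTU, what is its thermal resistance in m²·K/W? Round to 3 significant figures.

6.20 m²·K/W

R_SI = 35.2/5.678 = 6.199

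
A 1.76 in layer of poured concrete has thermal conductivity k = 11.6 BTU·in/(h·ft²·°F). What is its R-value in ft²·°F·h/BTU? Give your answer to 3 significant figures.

R = L/k = 1.76/11.6 = 0.1517 ft²·°F·h/BTU

0.152 ft²·°F·h/BTU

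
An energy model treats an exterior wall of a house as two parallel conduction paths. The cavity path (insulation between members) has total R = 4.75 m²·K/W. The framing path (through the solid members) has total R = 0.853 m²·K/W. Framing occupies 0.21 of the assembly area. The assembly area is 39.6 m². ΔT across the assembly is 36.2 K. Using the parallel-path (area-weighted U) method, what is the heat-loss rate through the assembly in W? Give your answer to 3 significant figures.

U_eff = 0.79/4.75 + 0.21/0.853 = 0.1663 + 0.2462 = 0.4125
R_eff = 1/U_eff = 2.424 m²·K/W
Q = 39.6 × 36.2 / 2.424 = 591.3 W

591 W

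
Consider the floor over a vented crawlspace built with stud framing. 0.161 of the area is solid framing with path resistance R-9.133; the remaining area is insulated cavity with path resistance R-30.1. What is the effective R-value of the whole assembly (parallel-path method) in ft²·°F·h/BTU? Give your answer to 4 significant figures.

21.98 ft²·°F·h/BTU

U_eff = 0.839/30.1 + 0.161/9.133 = 0.027874 + 0.017628 = 0.045502
R_eff = 1/U_eff = 21.977 ft²·°F·h/BTU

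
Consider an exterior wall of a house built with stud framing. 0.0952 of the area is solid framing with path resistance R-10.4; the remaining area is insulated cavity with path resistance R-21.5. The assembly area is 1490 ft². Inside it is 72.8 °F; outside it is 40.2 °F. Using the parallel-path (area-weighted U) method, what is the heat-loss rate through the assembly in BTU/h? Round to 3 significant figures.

2490 BTU/h

U_eff = 0.9048/21.5 + 0.0952/10.4 = 0.04208 + 0.009154 = 0.05124
R_eff = 1/U_eff = 19.52 ft²·°F·h/BTU
Q = 1490 × (72.8 − 40.2) / 19.52 = 2489 BTU/h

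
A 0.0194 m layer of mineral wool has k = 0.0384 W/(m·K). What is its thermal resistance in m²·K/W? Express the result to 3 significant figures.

0.505 m²·K/W

R = L/k = 0.0194/0.0384 = 0.5052 m²·K/W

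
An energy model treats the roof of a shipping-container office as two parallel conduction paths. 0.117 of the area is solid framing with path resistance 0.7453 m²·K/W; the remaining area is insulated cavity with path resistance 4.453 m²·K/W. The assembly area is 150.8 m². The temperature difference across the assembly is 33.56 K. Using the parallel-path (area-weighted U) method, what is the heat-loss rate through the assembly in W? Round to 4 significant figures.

U_eff = 0.883/4.453 + 0.117/0.7453 = 0.19829 + 0.15698 = 0.35528
R_eff = 1/U_eff = 2.8147 m²·K/W
Q = 150.8 × 33.56 / 2.8147 = 1798 W

1798 W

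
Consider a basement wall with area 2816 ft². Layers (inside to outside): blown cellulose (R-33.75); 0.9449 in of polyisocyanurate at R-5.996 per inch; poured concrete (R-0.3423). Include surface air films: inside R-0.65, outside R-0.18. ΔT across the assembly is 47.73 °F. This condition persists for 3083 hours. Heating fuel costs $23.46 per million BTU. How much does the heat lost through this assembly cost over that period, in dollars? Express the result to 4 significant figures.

0.9449 × 5.996 = 5.6656
R_total = 0.65 + 33.75 + 5.6656 + 0.3423 + 0.18 = 40.588 ft²·°F·h/BTU
Q = 2816 × 47.73 / 40.588 = 3311.5 BTU/h
E = 3311.5 × 3083 = 10209000 BTU
Cost = 10209000/10⁶ × 23.46 = $239.51

239.5 dollars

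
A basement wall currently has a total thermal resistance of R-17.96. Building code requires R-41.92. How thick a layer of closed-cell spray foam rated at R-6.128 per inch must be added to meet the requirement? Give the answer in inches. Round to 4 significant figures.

ΔR = 41.92 − 17.96 = 23.96 ft²·°F·h/BTU
L = ΔR / (R/in) = 23.96/6.128 = 3.9099 in

3.910 in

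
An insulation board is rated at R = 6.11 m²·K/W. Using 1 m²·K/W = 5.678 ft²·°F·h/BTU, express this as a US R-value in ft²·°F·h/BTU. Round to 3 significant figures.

R_US = 6.11 × 5.678 = 34.69

34.7 ft²·°F·h/BTU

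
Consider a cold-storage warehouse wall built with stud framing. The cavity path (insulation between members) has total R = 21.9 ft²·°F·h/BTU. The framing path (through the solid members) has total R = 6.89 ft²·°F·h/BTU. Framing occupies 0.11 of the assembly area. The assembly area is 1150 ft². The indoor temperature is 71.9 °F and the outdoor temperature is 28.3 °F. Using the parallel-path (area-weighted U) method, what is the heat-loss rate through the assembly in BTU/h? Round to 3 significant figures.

U_eff = 0.89/21.9 + 0.11/6.89 = 0.04064 + 0.01597 = 0.0566
R_eff = 1/U_eff = 17.67 ft²·°F·h/BTU
Q = 1150 × (71.9 − 28.3) / 17.67 = 2838 BTU/h

2840 BTU/h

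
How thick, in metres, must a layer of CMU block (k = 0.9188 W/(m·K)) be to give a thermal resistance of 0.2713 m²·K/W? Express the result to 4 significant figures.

L = R·k = 0.2713 × 0.9188 = 0.24927 m

0.2493 m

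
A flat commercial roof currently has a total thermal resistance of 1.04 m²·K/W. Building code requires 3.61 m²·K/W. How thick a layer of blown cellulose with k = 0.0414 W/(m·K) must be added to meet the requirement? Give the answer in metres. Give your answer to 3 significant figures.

0.106 m

ΔR = 3.61 − 1.04 = 2.57 m²·K/W
L = ΔR × k = 2.57 × 0.0414 = 0.1064 m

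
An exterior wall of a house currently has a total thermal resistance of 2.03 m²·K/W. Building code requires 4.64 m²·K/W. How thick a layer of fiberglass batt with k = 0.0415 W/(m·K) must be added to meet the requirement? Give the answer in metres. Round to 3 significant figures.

0.108 m

ΔR = 4.64 − 2.03 = 2.61 m²·K/W
L = ΔR × k = 2.61 × 0.0415 = 0.1083 m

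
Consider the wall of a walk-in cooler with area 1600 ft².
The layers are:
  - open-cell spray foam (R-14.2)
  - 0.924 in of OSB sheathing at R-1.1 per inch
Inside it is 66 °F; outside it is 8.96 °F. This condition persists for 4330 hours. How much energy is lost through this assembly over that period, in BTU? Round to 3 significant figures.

26000000 BTU

0.924 × 1.1 = 1.016
R_total = 14.2 + 1.016 = 15.22 ft²·°F·h/BTU
Q = 1600 × (66 − 8.96) / 15.22 = 5998 BTU/h
E = 5998 × 4330 = 25970000 BTU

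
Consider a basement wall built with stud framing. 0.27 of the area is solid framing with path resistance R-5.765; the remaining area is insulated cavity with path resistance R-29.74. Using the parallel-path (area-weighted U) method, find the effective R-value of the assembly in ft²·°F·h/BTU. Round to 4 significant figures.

14.01 ft²·°F·h/BTU

U_eff = 0.73/29.74 + 0.27/5.765 = 0.024546 + 0.046834 = 0.07138
R_eff = 1/U_eff = 14.009 ft²·°F·h/BTU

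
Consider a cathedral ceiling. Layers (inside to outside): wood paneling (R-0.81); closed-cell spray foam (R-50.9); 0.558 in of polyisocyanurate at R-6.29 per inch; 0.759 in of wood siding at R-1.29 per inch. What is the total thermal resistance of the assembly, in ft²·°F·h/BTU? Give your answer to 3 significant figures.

0.558 × 6.29 = 3.51
0.759 × 1.29 = 0.9791
R_total = 0.81 + 50.9 + 3.51 + 0.9791 = 56.2 ft²·°F·h/BTU

56.2 ft²·°F·h/BTU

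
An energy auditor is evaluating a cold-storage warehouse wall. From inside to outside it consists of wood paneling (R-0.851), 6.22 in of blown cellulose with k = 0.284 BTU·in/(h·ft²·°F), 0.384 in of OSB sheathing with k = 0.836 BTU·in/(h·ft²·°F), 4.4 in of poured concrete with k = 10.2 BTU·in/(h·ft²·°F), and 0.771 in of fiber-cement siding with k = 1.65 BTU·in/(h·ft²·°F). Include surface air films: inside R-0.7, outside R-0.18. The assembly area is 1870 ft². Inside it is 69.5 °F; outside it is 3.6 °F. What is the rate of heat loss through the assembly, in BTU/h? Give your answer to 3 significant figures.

6.22/0.284 = 21.9
0.384/0.836 = 0.4593
4.4/10.2 = 0.4314
0.771/1.65 = 0.4673
R_total = 0.7 + 0.851 + 21.9 + 0.4593 + 0.4314 + 0.4673 + 0.18 = 24.99 ft²·°F·h/BTU
Q = A·ΔT/R = 1870 × (69.5 − 3.6) / 24.99 = 4931 BTU/h

4930 BTU/h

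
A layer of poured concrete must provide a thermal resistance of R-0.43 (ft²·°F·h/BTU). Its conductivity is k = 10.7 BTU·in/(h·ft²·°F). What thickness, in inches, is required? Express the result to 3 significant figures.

4.60 in

L = R × k = 0.43 × 10.7 = 4.601 in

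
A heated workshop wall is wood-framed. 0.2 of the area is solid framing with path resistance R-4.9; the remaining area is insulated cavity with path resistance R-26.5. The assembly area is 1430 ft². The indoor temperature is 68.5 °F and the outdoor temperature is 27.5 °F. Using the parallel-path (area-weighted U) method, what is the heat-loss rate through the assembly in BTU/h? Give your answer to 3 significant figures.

U_eff = 0.8/26.5 + 0.2/4.9 = 0.03019 + 0.04082 = 0.07101
R_eff = 1/U_eff = 14.08 ft²·°F·h/BTU
Q = 1430 × (68.5 − 27.5) / 14.08 = 4163 BTU/h

4160 BTU/h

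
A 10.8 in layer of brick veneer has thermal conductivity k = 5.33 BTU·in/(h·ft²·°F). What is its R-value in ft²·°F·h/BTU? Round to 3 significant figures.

2.03 ft²·°F·h/BTU

R = L/k = 10.8/5.33 = 2.026 ft²·°F·h/BTU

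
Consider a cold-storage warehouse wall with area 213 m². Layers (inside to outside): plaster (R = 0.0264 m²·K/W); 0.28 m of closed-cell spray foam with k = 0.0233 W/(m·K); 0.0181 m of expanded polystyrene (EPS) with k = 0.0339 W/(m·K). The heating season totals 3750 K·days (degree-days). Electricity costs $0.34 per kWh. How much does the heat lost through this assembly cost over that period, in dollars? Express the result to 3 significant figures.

518 dollars

0.28/0.0233 = 12.02
0.0181/0.0339 = 0.5339
R_total = 0.0264 + 12.02 + 0.5339 = 12.58 m²·K/W
E = A × HDD × 24 / R / 1000 = 213 × 3750 × 24 / 12.58 / 1000 = 1524 kWh
Cost = 1524 × 0.34 = $518.2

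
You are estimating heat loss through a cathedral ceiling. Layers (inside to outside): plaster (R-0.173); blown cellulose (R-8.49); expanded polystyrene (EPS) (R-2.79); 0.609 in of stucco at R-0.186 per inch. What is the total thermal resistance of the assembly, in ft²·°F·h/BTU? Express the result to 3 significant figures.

0.609 × 0.186 = 0.1133
R_total = 0.173 + 8.49 + 2.79 + 0.1133 = 11.57 ft²·°F·h/BTU

11.6 ft²·°F·h/BTU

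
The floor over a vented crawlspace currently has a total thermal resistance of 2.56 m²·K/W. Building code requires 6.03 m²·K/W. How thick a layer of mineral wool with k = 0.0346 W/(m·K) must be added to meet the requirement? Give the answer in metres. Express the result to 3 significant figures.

ΔR = 6.03 − 2.56 = 3.47 m²·K/W
L = ΔR × k = 3.47 × 0.0346 = 0.1201 m

0.120 m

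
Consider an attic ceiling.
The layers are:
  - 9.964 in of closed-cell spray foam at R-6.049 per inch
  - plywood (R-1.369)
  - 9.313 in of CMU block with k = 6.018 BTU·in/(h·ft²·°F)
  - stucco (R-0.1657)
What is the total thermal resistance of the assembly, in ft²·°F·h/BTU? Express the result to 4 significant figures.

9.964 × 6.049 = 60.272
9.313/6.018 = 1.5475
R_total = 60.272 + 1.369 + 1.5475 + 0.1657 = 63.354 ft²·°F·h/BTU

63.35 ft²·°F·h/BTU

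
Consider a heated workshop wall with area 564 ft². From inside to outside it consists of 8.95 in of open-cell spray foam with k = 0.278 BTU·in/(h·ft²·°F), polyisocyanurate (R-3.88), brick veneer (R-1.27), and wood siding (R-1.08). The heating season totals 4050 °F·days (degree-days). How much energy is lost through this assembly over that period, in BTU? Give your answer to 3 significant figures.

8.95/0.278 = 32.19
R_total = 32.19 + 3.88 + 1.27 + 1.08 = 38.42 ft²·°F·h/BTU
E = A × HDD × 24 / R = 564 × 4050 × 24 / 38.42 = 1427000 BTU

1430000 BTU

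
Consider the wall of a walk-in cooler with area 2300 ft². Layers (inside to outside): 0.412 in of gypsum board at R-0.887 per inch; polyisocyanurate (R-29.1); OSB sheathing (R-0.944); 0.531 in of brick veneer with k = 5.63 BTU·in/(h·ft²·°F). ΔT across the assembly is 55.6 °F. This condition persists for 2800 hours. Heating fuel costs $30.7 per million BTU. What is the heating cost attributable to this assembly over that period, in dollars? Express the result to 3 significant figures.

360 dollars

0.412 × 0.887 = 0.3654
0.531/5.63 = 0.09432
R_total = 0.3654 + 29.1 + 0.944 + 0.09432 = 30.5 ft²·°F·h/BTU
Q = 2300 × 55.6 / 30.5 = 4192 BTU/h
E = 4192 × 2800 = 11740000 BTU
Cost = 11740000/10⁶ × 30.7 = $360.4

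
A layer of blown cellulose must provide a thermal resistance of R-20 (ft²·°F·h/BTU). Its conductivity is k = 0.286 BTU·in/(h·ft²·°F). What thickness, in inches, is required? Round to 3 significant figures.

5.72 in

L = R × k = 20 × 0.286 = 5.72 in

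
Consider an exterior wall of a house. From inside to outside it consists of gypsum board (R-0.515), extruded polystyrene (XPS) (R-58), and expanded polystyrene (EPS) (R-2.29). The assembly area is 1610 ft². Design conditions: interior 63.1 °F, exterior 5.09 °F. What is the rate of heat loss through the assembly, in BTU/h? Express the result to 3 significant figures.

1540 BTU/h

R_total = 0.515 + 58 + 2.29 = 60.8 ft²·°F·h/BTU
Q = A·ΔT/R = 1610 × (63.1 − 5.09) / 60.8 = 1536 BTU/h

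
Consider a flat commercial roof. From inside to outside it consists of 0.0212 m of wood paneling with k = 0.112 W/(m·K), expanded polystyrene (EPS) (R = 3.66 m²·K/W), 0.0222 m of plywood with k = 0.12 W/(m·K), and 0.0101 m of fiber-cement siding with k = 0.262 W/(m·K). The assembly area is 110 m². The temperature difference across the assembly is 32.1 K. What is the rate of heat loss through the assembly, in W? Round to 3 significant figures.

867 W

0.0212/0.112 = 0.1893
0.0222/0.12 = 0.185
0.0101/0.262 = 0.03855
R_total = 0.1893 + 3.66 + 0.185 + 0.03855 = 4.073 m²·K/W
Q = A·ΔT/R = 110 × 32.1 / 4.073 = 867 W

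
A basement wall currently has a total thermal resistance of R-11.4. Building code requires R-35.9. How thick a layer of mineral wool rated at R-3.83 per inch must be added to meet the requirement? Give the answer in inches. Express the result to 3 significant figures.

ΔR = 35.9 − 11.4 = 24.5 ft²·°F·h/BTU
L = ΔR / (R/in) = 24.5/3.83 = 6.397 in

6.40 in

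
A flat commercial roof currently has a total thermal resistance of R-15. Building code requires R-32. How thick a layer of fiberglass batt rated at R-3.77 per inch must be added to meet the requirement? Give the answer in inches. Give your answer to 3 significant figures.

ΔR = 32 − 15 = 17 ft²·°F·h/BTU
L = ΔR / (R/in) = 17/3.77 = 4.509 in

4.51 in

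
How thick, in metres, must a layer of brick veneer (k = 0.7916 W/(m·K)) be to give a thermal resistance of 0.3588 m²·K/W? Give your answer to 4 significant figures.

0.2840 m

L = R·k = 0.3588 × 0.7916 = 0.28403 m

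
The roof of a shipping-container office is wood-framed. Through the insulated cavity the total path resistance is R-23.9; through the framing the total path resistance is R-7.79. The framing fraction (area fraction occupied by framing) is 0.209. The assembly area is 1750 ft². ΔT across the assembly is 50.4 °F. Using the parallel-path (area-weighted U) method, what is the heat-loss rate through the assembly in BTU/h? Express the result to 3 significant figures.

5290 BTU/h

U_eff = 0.791/23.9 + 0.209/7.79 = 0.0331 + 0.02683 = 0.05993
R_eff = 1/U_eff = 16.69 ft²·°F·h/BTU
Q = 1750 × 50.4 / 16.69 = 5285 BTU/h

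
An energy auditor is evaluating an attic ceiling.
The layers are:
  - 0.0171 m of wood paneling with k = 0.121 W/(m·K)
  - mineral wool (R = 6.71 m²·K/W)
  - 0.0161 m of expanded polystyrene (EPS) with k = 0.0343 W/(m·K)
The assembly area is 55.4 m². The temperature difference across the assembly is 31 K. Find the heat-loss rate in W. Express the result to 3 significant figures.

235 W

0.0171/0.121 = 0.1413
0.0161/0.0343 = 0.4694
R_total = 0.1413 + 6.71 + 0.4694 = 7.321 m²·K/W
Q = A·ΔT/R = 55.4 × 31 / 7.321 = 234.6 W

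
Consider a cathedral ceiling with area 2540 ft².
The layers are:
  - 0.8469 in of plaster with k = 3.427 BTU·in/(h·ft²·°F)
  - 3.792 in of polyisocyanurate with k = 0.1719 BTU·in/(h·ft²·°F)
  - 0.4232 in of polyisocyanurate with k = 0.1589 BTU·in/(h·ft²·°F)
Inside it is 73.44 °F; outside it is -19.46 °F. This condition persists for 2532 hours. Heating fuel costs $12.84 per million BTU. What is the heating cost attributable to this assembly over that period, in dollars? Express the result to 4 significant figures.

0.8469/3.427 = 0.24713
3.792/0.1719 = 22.059
0.4232/0.1589 = 2.6633
R_total = 0.24713 + 22.059 + 2.6633 = 24.97 ft²·°F·h/BTU
Q = 2540 × (73.44 − (-19.46)) / 24.97 = 9450.1 BTU/h
E = 9450.1 × 2532 = 23928000 BTU
Cost = 23928000/10⁶ × 12.84 = $307.23

307.2 dollars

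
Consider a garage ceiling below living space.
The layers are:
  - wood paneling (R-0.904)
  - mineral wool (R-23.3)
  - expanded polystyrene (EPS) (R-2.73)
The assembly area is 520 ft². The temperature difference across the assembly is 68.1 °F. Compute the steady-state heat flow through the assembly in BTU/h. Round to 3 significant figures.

1310 BTU/h

R_total = 0.904 + 23.3 + 2.73 = 26.93 ft²·°F·h/BTU
Q = A·ΔT/R = 520 × 68.1 / 26.93 = 1315 BTU/h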